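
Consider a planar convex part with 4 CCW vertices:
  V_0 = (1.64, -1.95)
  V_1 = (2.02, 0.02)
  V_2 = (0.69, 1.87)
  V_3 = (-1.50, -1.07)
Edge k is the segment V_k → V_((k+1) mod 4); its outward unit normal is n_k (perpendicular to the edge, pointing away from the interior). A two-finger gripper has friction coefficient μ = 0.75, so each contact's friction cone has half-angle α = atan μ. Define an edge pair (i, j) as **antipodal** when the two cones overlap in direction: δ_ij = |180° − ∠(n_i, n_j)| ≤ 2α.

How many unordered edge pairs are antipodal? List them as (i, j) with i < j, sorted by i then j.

α = atan 0.75 = 36.87°;  2α = 73.74°
n_0 = (+0.9819, -0.1894)
n_1 = (+0.8120, +0.5837)
n_2 = (-0.8020, +0.5974)
n_3 = (-0.2699, -0.9629)
  (0,1): δ = 133.37°  ·
  (0,2): δ = 25.76°  ✓
  (0,3): δ = 85.26°  ·
  (1,2): δ = 72.40°  ✓
  (1,3): δ = 38.63°  ✓
  (2,3): δ = 68.97°  ✓
antipodal pairs: 4

count = 4; pairs: (0,2), (1,2), (1,3), (2,3)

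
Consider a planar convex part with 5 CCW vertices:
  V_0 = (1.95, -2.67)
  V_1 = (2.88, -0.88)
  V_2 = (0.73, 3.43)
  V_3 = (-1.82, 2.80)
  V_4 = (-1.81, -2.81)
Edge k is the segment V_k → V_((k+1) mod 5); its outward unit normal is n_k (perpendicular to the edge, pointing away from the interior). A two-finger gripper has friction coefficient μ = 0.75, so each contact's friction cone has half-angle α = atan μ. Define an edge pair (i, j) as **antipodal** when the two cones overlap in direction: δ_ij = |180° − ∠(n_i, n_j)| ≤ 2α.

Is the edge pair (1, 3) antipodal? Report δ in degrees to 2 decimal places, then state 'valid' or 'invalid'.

α = atan 0.75 = 36.87°;  2α = 73.74°
edge 1: e_1 = (-2.15, +4.31);  n_1 = (+0.8948, +0.4464)
edge 3: e_3 = (+0.01, -5.61);  n_3 = (-1.0000, -0.0018)
∠(n_1, n_3) = 153.59°
δ = |180° − 153.59°| = 26.41°
26.41° ≤ 2α = 73.74°  →  valid

δ = 26.41°, valid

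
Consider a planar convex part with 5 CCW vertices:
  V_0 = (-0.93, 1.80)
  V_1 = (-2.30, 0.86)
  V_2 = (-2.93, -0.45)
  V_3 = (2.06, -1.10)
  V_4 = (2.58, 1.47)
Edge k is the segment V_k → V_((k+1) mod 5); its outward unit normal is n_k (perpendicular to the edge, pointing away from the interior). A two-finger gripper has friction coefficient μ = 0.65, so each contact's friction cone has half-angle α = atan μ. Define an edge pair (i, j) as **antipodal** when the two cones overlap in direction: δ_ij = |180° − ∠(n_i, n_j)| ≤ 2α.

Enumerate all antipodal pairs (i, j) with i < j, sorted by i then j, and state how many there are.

α = atan 0.65 = 33.02°;  2α = 66.05°
n_0 = (-0.5658, +0.8246)
n_1 = (-0.9012, +0.4334)
n_2 = (-0.1292, -0.9916)
n_3 = (+0.9801, -0.1983)
n_4 = (+0.0936, +0.9956)
  (0,1): δ = 150.14°  ·
  (0,2): δ = 41.88°  ✓
  (0,3): δ = 44.11°  ✓
  (0,4): δ = 140.17°  ·
  (1,2): δ = 71.74°  ·
  (1,3): δ = 14.25°  ✓
  (1,4): δ = 110.31°  ·
  (2,3): δ = 94.02°  ·
  (2,4): δ = 2.05°  ✓
  (3,4): δ = 83.93°  ·
antipodal pairs: 4

count = 4; pairs: (0,2), (0,3), (1,3), (2,4)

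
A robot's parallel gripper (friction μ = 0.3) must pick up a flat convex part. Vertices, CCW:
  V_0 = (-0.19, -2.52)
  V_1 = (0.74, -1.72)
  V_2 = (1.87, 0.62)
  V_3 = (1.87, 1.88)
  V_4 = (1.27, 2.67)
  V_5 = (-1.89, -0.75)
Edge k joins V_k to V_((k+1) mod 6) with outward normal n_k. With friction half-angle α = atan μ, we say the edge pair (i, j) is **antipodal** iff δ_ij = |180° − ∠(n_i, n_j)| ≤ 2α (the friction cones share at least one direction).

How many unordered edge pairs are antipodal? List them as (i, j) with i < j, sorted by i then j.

count = 3; pairs: (0,4), (1,4), (3,5)

α = atan 0.3 = 16.70°;  2α = 33.40°
n_0 = (+0.6521, -0.7581)
n_1 = (+0.9005, -0.4349)
n_2 = (+1.0000, -0.0000)
n_3 = (+0.7964, +0.6048)
n_4 = (-0.7345, +0.6786)
n_5 = (-0.7212, -0.6927)
  (0,1): δ = 156.48°  ·
  (0,2): δ = 130.70°  ·
  (0,3): δ = 93.49°  ·
  (0,4): δ = 6.56°  ✓
  (0,5): δ = 93.14°  ·
  (1,2): δ = 154.22°  ·
  (1,3): δ = 117.01°  ·
  (1,4): δ = 16.96°  ✓
  (1,5): δ = 69.62°  ·
  (2,3): δ = 142.78°  ·
  (2,4): δ = 42.74°  ·
  (2,5): δ = 43.84°  ·
  (3,4): δ = 79.95°  ·
  (3,5): δ = 6.63°  ✓
  (4,5): δ = 93.42°  ·
antipodal pairs: 3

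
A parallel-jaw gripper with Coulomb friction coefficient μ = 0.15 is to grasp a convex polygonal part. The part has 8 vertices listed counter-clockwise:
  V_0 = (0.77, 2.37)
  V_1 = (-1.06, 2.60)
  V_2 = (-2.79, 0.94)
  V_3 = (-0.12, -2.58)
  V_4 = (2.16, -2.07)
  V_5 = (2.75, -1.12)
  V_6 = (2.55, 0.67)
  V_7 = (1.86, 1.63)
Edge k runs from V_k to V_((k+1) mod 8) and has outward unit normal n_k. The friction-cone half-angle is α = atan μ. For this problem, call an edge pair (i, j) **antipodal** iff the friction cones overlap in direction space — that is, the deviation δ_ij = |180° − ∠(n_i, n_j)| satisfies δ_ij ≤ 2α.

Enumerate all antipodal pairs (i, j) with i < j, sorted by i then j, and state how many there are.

α = atan 0.15 = 8.53°;  2α = 17.06°
n_0 = (+0.1247, +0.9922)
n_1 = (-0.6924, +0.7216)
n_2 = (-0.7967, -0.6043)
n_3 = (+0.2183, -0.9759)
n_4 = (+0.8495, -0.5276)
n_5 = (+0.9938, +0.1110)
n_6 = (+0.8120, +0.5836)
n_7 = (+0.5617, +0.8273)
  (0,1): δ = 129.02°  ·
  (0,2): δ = 45.66°  ·
  (0,3): δ = 19.77°  ·
  (0,4): δ = 65.32°  ·
  (0,5): δ = 103.54°  ·
  (0,6): δ = 132.87°  ·
  (0,7): δ = 152.99°  ·
  (1,2): δ = 96.64°  ·
  (1,3): δ = 31.21°  ·
  (1,4): δ = 14.34°  ✓
  (1,5): δ = 52.56°  ·
  (1,6): δ = 81.89°  ·
  (1,7): δ = 102.01°  ·
  (2,3): δ = 114.57°  ·
  (2,4): δ = 69.02°  ·
  (2,5): δ = 30.81°  ·
  (2,6): δ = 1.47°  ✓
  (2,7): δ = 18.65°  ·
  (3,4): δ = 134.45°  ·
  (3,5): δ = 96.23°  ·
  (3,6): δ = 66.90°  ·
  (3,7): δ = 46.78°  ·
  (4,5): δ = 141.78°  ·
  (4,6): δ = 112.45°  ·
  (4,7): δ = 92.33°  ·
  (5,6): δ = 150.67°  ·
  (5,7): δ = 130.55°  ·
  (6,7): δ = 159.88°  ·
antipodal pairs: 2

count = 2; pairs: (1,4), (2,6)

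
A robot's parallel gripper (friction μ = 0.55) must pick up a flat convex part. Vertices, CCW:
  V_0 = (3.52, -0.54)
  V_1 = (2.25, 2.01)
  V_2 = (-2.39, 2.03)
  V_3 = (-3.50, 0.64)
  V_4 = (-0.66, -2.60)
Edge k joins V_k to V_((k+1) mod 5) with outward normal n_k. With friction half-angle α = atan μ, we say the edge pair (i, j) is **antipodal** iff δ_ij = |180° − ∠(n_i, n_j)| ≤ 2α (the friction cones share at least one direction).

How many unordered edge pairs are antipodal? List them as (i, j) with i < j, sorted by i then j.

count = 4; pairs: (0,3), (1,3), (1,4), (2,4)

α = atan 0.55 = 28.81°;  2α = 57.62°
n_0 = (+0.8951, +0.4458)
n_1 = (+0.0043, +1.0000)
n_2 = (-0.7814, +0.6240)
n_3 = (-0.7520, -0.6592)
n_4 = (+0.4421, -0.8970)
  (0,1): δ = 116.72°  ·
  (0,2): δ = 65.08°  ·
  (0,3): δ = 14.76°  ✓
  (0,4): δ = 89.76°  ·
  (1,2): δ = 128.36°  ·
  (1,3): δ = 48.52°  ✓
  (1,4): δ = 26.48°  ✓
  (2,3): δ = 100.15°  ·
  (2,4): δ = 25.16°  ✓
  (3,4): δ = 105.00°  ·
antipodal pairs: 4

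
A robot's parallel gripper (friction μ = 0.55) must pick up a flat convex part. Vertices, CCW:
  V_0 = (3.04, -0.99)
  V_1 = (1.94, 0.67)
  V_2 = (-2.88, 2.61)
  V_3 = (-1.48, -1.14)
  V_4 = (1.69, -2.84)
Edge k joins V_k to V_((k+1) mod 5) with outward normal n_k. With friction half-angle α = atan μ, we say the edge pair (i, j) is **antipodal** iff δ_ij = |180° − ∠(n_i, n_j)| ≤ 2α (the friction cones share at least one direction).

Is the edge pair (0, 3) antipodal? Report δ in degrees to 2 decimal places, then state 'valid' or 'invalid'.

δ = 28.27°, valid

α = atan 0.55 = 28.81°;  2α = 57.62°
edge 0: e_0 = (-1.10, +1.66);  n_0 = (+0.8336, +0.5524)
edge 3: e_3 = (+3.17, -1.70);  n_3 = (-0.4726, -0.8813)
∠(n_0, n_3) = 151.73°
δ = |180° − 151.73°| = 28.27°
28.27° ≤ 2α = 57.62°  →  valid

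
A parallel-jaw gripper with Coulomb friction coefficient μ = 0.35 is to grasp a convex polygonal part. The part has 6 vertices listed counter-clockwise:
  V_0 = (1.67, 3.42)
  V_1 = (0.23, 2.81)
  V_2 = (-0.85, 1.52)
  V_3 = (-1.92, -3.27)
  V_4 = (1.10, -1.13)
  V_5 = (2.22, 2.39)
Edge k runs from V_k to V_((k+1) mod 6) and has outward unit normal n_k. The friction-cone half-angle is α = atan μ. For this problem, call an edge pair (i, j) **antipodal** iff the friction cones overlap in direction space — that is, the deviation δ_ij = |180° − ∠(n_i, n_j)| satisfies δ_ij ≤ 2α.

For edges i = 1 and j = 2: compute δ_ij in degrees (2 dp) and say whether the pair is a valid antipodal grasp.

α = atan 0.35 = 19.29°;  2α = 38.58°
edge 1: e_1 = (-1.08, -1.29);  n_1 = (-0.7668, +0.6419)
edge 2: e_2 = (-1.07, -4.79);  n_2 = (-0.9759, +0.2180)
∠(n_1, n_2) = 27.34°
δ = |180° − 27.34°| = 152.66°
152.66° > 2α = 38.58°  →  invalid

δ = 152.66°, invalid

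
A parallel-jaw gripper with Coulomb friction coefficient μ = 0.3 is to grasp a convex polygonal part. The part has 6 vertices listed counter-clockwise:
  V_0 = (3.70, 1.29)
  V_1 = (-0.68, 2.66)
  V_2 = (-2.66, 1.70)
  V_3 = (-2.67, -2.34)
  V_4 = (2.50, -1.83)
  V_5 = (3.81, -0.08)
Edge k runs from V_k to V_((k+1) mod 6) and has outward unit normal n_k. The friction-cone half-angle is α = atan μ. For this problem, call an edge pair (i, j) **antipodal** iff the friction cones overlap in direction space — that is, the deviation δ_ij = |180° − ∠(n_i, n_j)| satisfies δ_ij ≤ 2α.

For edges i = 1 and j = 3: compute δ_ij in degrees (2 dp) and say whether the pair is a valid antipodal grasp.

δ = 20.23°, valid

α = atan 0.3 = 16.70°;  2α = 33.40°
edge 1: e_1 = (-1.98, -0.96);  n_1 = (-0.4363, +0.8998)
edge 3: e_3 = (+5.17, +0.51);  n_3 = (+0.0982, -0.9952)
∠(n_1, n_3) = 159.77°
δ = |180° − 159.77°| = 20.23°
20.23° ≤ 2α = 33.40°  →  valid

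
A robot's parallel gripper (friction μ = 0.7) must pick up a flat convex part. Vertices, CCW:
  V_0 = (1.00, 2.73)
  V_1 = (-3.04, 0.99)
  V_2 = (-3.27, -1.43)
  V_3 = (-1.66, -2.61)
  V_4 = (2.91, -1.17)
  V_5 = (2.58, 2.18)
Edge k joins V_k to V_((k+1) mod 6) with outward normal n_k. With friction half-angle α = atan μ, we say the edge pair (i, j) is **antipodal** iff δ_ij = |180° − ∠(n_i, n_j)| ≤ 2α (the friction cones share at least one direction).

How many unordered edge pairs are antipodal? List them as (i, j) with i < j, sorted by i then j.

count = 7; pairs: (0,2), (0,3), (1,3), (1,4), (2,4), (2,5), (3,5)

α = atan 0.7 = 34.99°;  2α = 69.98°
n_0 = (-0.3956, +0.9184)
n_1 = (-0.9955, +0.0946)
n_2 = (-0.5911, -0.8066)
n_3 = (+0.3005, -0.9538)
n_4 = (+0.9952, +0.0980)
n_5 = (+0.3288, +0.9444)
  (0,1): δ = 118.73°  ·
  (0,2): δ = 59.54°  ✓
  (0,3): δ = 5.81°  ✓
  (0,4): δ = 72.32°  ·
  (0,5): δ = 137.51°  ·
  (1,2): δ = 120.81°  ·
  (1,3): δ = 67.08°  ✓
  (1,4): δ = 11.06°  ✓
  (1,5): δ = 76.24°  ·
  (2,3): δ = 126.27°  ·
  (2,4): δ = 48.14°  ✓
  (2,5): δ = 17.05°  ✓
  (3,4): δ = 101.86°  ·
  (3,5): δ = 36.68°  ✓
  (4,5): δ = 114.82°  ·
antipodal pairs: 7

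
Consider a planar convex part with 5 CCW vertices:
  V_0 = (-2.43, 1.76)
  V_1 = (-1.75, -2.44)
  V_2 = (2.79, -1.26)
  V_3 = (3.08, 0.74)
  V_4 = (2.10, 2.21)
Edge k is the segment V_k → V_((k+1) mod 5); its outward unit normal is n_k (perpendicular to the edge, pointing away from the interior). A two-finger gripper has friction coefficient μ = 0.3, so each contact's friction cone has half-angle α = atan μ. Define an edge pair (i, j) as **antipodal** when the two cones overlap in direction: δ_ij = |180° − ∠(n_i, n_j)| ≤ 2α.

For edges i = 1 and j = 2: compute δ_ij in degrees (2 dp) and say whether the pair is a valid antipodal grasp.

δ = 112.82°, invalid

α = atan 0.3 = 16.70°;  2α = 33.40°
edge 1: e_1 = (+4.54, +1.18);  n_1 = (+0.2516, -0.9678)
edge 2: e_2 = (+0.29, +2.00);  n_2 = (+0.9897, -0.1435)
∠(n_1, n_2) = 67.18°
δ = |180° − 67.18°| = 112.82°
112.82° > 2α = 33.40°  →  invalid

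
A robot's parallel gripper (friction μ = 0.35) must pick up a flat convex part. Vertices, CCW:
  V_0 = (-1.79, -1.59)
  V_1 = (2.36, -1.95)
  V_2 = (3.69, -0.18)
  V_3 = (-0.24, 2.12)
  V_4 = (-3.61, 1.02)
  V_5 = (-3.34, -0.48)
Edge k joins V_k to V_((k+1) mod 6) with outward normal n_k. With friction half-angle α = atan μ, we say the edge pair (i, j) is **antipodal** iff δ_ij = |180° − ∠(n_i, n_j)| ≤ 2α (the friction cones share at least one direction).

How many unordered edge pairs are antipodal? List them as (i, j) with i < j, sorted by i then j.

α = atan 0.35 = 19.29°;  2α = 38.58°
n_0 = (-0.0864, -0.9963)
n_1 = (+0.7995, -0.6007)
n_2 = (+0.5051, +0.8631)
n_3 = (-0.3103, +0.9506)
n_4 = (-0.9842, -0.1772)
n_5 = (-0.5822, -0.8130)
  (0,1): δ = 121.96°  ·
  (0,2): δ = 25.38°  ✓
  (0,3): δ = 23.03°  ✓
  (0,4): δ = 105.16°  ·
  (0,5): δ = 149.35°  ·
  (1,2): δ = 83.42°  ·
  (1,3): δ = 35.00°  ✓
  (1,4): δ = 47.13°  ·
  (1,5): δ = 91.31°  ·
  (2,3): δ = 131.58°  ·
  (2,4): δ = 49.46°  ·
  (2,5): δ = 5.27°  ✓
  (3,4): δ = 97.87°  ·
  (3,5): δ = 53.68°  ·
  (4,5): δ = 135.81°  ·
antipodal pairs: 4

count = 4; pairs: (0,2), (0,3), (1,3), (2,5)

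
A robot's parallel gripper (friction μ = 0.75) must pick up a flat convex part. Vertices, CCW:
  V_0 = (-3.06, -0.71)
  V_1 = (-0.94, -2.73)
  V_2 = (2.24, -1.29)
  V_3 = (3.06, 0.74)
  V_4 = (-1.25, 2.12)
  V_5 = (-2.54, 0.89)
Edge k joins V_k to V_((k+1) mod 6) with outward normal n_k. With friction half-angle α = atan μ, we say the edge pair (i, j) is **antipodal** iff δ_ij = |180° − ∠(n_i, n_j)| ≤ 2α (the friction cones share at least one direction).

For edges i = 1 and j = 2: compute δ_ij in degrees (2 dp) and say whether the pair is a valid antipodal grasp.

α = atan 0.75 = 36.87°;  2α = 73.74°
edge 1: e_1 = (+3.18, +1.44);  n_1 = (+0.4125, -0.9110)
edge 2: e_2 = (+0.82, +2.03);  n_2 = (+0.9272, -0.3745)
∠(n_1, n_2) = 43.64°
δ = |180° − 43.64°| = 136.36°
136.36° > 2α = 73.74°  →  invalid

δ = 136.36°, invalid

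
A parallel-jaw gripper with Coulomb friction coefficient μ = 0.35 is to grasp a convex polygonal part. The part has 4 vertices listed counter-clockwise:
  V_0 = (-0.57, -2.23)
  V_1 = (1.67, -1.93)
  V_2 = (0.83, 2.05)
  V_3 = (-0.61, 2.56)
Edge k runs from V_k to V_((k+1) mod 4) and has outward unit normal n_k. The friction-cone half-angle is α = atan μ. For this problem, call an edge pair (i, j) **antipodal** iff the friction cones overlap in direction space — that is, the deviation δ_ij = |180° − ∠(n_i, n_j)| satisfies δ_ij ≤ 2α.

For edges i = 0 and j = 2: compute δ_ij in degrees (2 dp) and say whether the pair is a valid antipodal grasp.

δ = 27.13°, valid

α = atan 0.35 = 19.29°;  2α = 38.58°
edge 0: e_0 = (+2.24, +0.30);  n_0 = (+0.1327, -0.9912)
edge 2: e_2 = (-1.44, +0.51);  n_2 = (+0.3338, +0.9426)
∠(n_0, n_2) = 152.87°
δ = |180° − 152.87°| = 27.13°
27.13° ≤ 2α = 38.58°  →  valid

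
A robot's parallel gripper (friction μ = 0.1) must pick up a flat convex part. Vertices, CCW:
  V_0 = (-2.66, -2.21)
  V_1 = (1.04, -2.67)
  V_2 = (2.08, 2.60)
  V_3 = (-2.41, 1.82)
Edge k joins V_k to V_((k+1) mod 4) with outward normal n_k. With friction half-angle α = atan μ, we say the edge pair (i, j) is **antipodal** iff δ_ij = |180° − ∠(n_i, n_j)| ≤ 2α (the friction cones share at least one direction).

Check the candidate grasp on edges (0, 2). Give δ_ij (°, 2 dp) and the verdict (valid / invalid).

α = atan 0.1 = 5.71°;  2α = 11.42°
edge 0: e_0 = (+3.70, -0.46);  n_0 = (-0.1234, -0.9924)
edge 2: e_2 = (-4.49, -0.78);  n_2 = (-0.1712, +0.9852)
∠(n_0, n_2) = 163.06°
δ = |180° − 163.06°| = 16.94°
16.94° > 2α = 11.42°  →  invalid

δ = 16.94°, invalid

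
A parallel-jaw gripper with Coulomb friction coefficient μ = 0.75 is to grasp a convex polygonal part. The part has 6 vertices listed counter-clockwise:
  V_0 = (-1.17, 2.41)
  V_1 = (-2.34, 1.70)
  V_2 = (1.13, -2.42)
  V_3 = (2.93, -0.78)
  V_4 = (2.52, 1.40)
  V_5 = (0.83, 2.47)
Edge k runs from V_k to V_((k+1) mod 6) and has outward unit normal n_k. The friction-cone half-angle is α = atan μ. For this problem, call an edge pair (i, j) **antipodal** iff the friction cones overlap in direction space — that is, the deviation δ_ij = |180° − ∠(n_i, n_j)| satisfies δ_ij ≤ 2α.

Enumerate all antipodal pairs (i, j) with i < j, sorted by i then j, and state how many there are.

α = atan 0.75 = 36.87°;  2α = 73.74°
n_0 = (-0.5188, +0.8549)
n_1 = (-0.7649, -0.6442)
n_2 = (+0.6735, -0.7392)
n_3 = (+0.9828, +0.1848)
n_4 = (+0.5349, +0.8449)
n_5 = (-0.0300, +0.9996)
  (0,1): δ = 81.15°  ·
  (0,2): δ = 11.09°  ✓
  (0,3): δ = 69.40°  ✓
  (0,4): δ = 116.41°  ·
  (0,5): δ = 150.47°  ·
  (1,2): δ = 87.77°  ·
  (1,3): δ = 29.45°  ✓
  (1,4): δ = 17.56°  ✓
  (1,5): δ = 51.61°  ✓
  (2,3): δ = 121.69°  ·
  (2,4): δ = 74.68°  ·
  (2,5): δ = 40.62°  ✓
  (3,4): δ = 132.99°  ·
  (3,5): δ = 98.93°  ·
  (4,5): δ = 145.94°  ·
antipodal pairs: 6

count = 6; pairs: (0,2), (0,3), (1,3), (1,4), (1,5), (2,5)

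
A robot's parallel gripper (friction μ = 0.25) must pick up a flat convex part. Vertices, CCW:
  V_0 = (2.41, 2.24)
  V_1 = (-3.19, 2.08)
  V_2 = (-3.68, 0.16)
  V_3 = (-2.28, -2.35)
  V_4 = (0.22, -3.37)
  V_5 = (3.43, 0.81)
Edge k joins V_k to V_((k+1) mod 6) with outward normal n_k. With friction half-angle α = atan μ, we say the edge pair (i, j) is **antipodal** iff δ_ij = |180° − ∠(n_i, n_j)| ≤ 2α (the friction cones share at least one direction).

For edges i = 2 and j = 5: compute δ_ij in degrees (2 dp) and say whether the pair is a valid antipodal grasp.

δ = 6.35°, valid

α = atan 0.25 = 14.04°;  2α = 28.07°
edge 2: e_2 = (+1.40, -2.51);  n_2 = (-0.8733, -0.4871)
edge 5: e_5 = (-1.02, +1.43);  n_5 = (+0.8141, +0.5807)
∠(n_2, n_5) = 173.65°
δ = |180° − 173.65°| = 6.35°
6.35° ≤ 2α = 28.07°  →  valid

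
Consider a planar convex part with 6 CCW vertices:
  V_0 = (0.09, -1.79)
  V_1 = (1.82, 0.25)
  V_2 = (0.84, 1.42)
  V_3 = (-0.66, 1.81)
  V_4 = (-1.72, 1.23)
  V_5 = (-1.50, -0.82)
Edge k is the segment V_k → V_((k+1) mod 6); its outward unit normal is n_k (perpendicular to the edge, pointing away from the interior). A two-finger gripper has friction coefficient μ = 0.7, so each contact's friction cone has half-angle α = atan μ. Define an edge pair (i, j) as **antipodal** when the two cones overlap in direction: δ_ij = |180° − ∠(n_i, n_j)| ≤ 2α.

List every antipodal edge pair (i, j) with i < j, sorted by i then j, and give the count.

count = 8; pairs: (0,2), (0,3), (0,4), (1,4), (1,5), (2,4), (2,5), (3,5)

α = atan 0.7 = 34.99°;  2α = 69.98°
n_0 = (+0.7627, -0.6468)
n_1 = (+0.7666, +0.6421)
n_2 = (+0.2516, +0.9678)
n_3 = (-0.4800, +0.8773)
n_4 = (-0.9943, -0.1067)
n_5 = (-0.5208, -0.8537)
  (0,1): δ = 99.75°  ·
  (0,2): δ = 64.27°  ✓
  (0,3): δ = 21.01°  ✓
  (0,4): δ = 46.42°  ✓
  (0,5): δ = 98.91°  ·
  (1,2): δ = 144.52°  ·
  (1,3): δ = 101.26°  ·
  (1,4): δ = 33.82°  ✓
  (1,5): δ = 18.66°  ✓
  (2,3): δ = 136.74°  ·
  (2,4): δ = 69.30°  ✓
  (2,5): δ = 16.81°  ✓
  (3,4): δ = 112.56°  ·
  (3,5): δ = 60.07°  ✓
  (4,5): δ = 127.51°  ·
antipodal pairs: 8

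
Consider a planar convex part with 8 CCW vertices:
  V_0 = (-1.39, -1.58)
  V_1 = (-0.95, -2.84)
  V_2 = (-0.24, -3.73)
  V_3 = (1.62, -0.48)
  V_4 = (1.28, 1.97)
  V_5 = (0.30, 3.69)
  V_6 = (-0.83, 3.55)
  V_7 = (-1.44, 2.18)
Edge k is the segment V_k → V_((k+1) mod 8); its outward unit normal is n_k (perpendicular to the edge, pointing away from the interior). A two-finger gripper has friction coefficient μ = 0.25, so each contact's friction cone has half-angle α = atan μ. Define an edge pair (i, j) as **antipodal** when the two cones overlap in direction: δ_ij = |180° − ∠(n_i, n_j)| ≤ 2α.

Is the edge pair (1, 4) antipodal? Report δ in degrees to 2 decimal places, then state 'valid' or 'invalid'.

α = atan 0.25 = 14.04°;  2α = 28.07°
edge 1: e_1 = (+0.71, -0.89);  n_1 = (-0.7817, -0.6236)
edge 4: e_4 = (-0.98, +1.72);  n_4 = (+0.8689, +0.4951)
∠(n_1, n_4) = 171.09°
δ = |180° − 171.09°| = 8.91°
8.91° ≤ 2α = 28.07°  →  valid

δ = 8.91°, valid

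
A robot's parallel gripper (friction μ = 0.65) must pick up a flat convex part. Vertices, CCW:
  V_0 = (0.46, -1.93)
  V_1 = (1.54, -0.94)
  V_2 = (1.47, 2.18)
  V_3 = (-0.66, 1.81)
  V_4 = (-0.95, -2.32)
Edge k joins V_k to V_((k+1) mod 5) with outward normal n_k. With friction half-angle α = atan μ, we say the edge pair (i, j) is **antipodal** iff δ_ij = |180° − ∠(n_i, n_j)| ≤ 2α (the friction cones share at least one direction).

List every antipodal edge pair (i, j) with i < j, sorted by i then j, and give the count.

count = 4; pairs: (0,2), (0,3), (1,3), (2,4)

α = atan 0.65 = 33.02°;  2α = 66.05°
n_0 = (+0.6757, -0.7372)
n_1 = (+0.9997, +0.0224)
n_2 = (-0.1711, +0.9852)
n_3 = (-0.9975, +0.0700)
n_4 = (+0.2666, -0.9638)
  (0,1): δ = 131.23°  ·
  (0,2): δ = 32.66°  ✓
  (0,3): δ = 43.47°  ✓
  (0,4): δ = 152.95°  ·
  (1,2): δ = 81.43°  ·
  (1,3): δ = 5.30°  ✓
  (1,4): δ = 104.18°  ·
  (2,3): δ = 103.87°  ·
  (2,4): δ = 5.61°  ✓
  (3,4): δ = 70.52°  ·
antipodal pairs: 4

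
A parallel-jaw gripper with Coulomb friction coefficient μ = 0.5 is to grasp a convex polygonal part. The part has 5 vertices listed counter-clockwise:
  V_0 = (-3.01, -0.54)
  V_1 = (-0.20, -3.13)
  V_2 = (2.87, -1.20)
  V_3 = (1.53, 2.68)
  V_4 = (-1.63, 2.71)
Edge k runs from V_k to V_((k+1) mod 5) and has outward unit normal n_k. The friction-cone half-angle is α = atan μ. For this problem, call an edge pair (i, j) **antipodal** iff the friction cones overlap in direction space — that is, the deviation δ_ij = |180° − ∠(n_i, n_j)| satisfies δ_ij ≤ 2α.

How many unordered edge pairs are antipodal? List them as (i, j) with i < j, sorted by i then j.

α = atan 0.5 = 26.57°;  2α = 53.13°
n_0 = (-0.6777, -0.7353)
n_1 = (+0.5322, -0.8466)
n_2 = (+0.9452, +0.3264)
n_3 = (+0.0095, +1.0000)
n_4 = (-0.9205, +0.3908)
  (0,1): δ = 105.18°  ·
  (0,2): δ = 28.28°  ✓
  (0,3): δ = 42.12°  ✓
  (0,4): δ = 109.66°  ·
  (1,2): δ = 103.10°  ·
  (1,3): δ = 32.70°  ✓
  (1,4): δ = 34.84°  ✓
  (2,3): δ = 109.60°  ·
  (2,4): δ = 42.06°  ✓
  (3,4): δ = 112.46°  ·
antipodal pairs: 5

count = 5; pairs: (0,2), (0,3), (1,3), (1,4), (2,4)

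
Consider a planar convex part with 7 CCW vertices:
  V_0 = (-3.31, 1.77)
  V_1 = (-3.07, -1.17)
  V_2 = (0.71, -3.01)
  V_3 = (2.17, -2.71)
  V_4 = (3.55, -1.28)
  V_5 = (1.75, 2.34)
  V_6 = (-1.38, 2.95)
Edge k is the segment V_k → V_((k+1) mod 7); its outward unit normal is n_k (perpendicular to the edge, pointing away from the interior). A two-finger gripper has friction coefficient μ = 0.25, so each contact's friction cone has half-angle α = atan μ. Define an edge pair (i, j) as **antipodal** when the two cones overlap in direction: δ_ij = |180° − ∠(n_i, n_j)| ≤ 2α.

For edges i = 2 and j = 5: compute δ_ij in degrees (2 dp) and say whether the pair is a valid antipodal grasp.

δ = 22.64°, valid

α = atan 0.25 = 14.04°;  2α = 28.07°
edge 2: e_2 = (+1.46, +0.30);  n_2 = (+0.2013, -0.9795)
edge 5: e_5 = (-3.13, +0.61);  n_5 = (+0.1913, +0.9815)
∠(n_2, n_5) = 157.36°
δ = |180° − 157.36°| = 22.64°
22.64° ≤ 2α = 28.07°  →  valid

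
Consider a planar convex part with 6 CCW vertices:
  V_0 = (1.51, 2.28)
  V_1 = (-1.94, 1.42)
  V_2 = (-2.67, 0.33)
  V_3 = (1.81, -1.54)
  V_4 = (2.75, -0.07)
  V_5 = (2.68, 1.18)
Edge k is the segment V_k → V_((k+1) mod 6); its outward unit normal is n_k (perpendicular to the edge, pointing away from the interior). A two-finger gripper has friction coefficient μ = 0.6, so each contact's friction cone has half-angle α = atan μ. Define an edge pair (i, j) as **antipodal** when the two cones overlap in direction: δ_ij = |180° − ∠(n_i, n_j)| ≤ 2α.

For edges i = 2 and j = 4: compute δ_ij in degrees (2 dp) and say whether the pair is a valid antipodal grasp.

δ = 64.14°, invalid

α = atan 0.6 = 30.96°;  2α = 61.93°
edge 2: e_2 = (+4.48, -1.87);  n_2 = (-0.3852, -0.9228)
edge 4: e_4 = (-0.07, +1.25);  n_4 = (+0.9984, +0.0559)
∠(n_2, n_4) = 115.86°
δ = |180° − 115.86°| = 64.14°
64.14° > 2α = 61.93°  →  invalid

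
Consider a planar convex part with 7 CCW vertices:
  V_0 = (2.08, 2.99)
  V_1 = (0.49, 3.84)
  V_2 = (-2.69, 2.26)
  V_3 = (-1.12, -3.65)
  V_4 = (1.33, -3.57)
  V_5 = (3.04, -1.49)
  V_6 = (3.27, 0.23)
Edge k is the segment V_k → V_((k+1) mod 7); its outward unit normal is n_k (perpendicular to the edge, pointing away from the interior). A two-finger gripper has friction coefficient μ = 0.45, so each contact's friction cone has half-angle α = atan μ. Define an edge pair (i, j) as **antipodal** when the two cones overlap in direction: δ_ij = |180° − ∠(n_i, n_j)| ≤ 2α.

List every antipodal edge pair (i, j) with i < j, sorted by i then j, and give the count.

count = 6; pairs: (0,2), (0,3), (1,3), (1,4), (2,5), (2,6)

α = atan 0.45 = 24.23°;  2α = 48.46°
n_0 = (+0.4715, +0.8819)
n_1 = (-0.4450, +0.8956)
n_2 = (-0.9665, -0.2567)
n_3 = (+0.0326, -0.9995)
n_4 = (+0.7725, -0.6351)
n_5 = (+0.9912, -0.1325)
n_6 = (+0.9183, +0.3959)
  (0,1): δ = 125.45°  ·
  (0,2): δ = 46.99°  ✓
  (0,3): δ = 30.00°  ✓
  (0,4): δ = 78.70°  ·
  (0,5): δ = 110.51°  ·
  (0,6): δ = 141.45°  ·
  (1,2): δ = 101.54°  ·
  (1,3): δ = 24.55°  ✓
  (1,4): δ = 24.16°  ✓
  (1,5): δ = 55.96°  ·
  (1,6): δ = 86.90°  ·
  (2,3): δ = 103.01°  ·
  (2,4): δ = 54.30°  ·
  (2,5): δ = 22.49°  ✓
  (2,6): δ = 8.45°  ✓
  (3,4): δ = 131.29°  ·
  (3,5): δ = 99.49°  ·
  (3,6): δ = 68.55°  ·
  (4,5): δ = 148.19°  ·
  (4,6): δ = 117.25°  ·
  (5,6): δ = 149.06°  ·
antipodal pairs: 6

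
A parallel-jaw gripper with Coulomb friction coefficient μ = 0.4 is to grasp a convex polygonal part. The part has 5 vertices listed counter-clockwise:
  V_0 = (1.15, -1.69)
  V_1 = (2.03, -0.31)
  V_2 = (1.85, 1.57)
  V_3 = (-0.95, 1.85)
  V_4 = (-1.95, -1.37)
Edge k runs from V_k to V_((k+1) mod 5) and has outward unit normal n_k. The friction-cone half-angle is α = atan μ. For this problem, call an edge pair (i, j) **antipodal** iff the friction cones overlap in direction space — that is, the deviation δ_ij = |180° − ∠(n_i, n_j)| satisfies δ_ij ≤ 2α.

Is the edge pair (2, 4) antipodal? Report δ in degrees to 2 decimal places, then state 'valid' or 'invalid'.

α = atan 0.4 = 21.80°;  2α = 43.60°
edge 2: e_2 = (-2.80, +0.28);  n_2 = (+0.0995, +0.9950)
edge 4: e_4 = (+3.10, -0.32);  n_4 = (-0.1027, -0.9947)
∠(n_2, n_4) = 179.82°
δ = |180° − 179.82°| = 0.18°
0.18° ≤ 2α = 43.60°  →  valid

δ = 0.18°, valid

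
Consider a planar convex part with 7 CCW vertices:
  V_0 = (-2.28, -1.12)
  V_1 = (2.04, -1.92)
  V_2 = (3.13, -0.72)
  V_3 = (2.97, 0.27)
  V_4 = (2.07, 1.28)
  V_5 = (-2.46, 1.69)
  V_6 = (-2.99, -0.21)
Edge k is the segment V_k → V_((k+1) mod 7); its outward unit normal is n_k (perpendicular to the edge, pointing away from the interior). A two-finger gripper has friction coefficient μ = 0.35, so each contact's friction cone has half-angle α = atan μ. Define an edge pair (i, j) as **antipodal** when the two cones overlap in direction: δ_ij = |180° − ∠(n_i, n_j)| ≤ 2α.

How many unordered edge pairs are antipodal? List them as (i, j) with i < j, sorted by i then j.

count = 6; pairs: (0,3), (0,4), (1,5), (2,5), (2,6), (3,6)

α = atan 0.35 = 19.29°;  2α = 38.58°
n_0 = (-0.1821, -0.9833)
n_1 = (+0.7402, -0.6724)
n_2 = (+0.9872, +0.1595)
n_3 = (+0.7466, +0.6653)
n_4 = (+0.0901, +0.9959)
n_5 = (-0.9632, +0.2687)
n_6 = (-0.7884, -0.6151)
  (0,1): δ = 121.76°  ·
  (0,2): δ = 70.33°  ·
  (0,3): δ = 37.80°  ✓
  (0,4): δ = 5.32°  ✓
  (0,5): δ = 84.91°  ·
  (0,6): δ = 138.45°  ·
  (1,2): δ = 128.57°  ·
  (1,3): δ = 96.05°  ·
  (1,4): δ = 52.92°  ·
  (1,5): δ = 26.66°  ✓
  (1,6): δ = 80.21°  ·
  (2,3): δ = 147.48°  ·
  (2,4): δ = 104.35°  ·
  (2,5): δ = 24.77°  ✓
  (2,6): δ = 28.78°  ✓
  (3,4): δ = 136.88°  ·
  (3,5): δ = 57.29°  ·
  (3,6): δ = 3.74°  ✓
  (4,5): δ = 100.41°  ·
  (4,6): δ = 46.87°  ·
  (5,6): δ = 126.45°  ·
antipodal pairs: 6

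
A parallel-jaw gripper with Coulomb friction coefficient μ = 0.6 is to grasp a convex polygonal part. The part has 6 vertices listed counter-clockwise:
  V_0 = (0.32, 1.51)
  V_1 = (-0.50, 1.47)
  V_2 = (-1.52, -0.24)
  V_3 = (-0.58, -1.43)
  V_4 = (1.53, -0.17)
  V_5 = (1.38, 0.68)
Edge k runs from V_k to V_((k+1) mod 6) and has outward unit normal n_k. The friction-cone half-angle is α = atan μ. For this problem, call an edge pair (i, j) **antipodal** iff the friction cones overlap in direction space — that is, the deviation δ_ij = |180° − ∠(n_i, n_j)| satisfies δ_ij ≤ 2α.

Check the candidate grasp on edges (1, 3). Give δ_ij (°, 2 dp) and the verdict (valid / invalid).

δ = 28.34°, valid

α = atan 0.6 = 30.96°;  2α = 61.93°
edge 1: e_1 = (-1.02, -1.71);  n_1 = (-0.8588, +0.5123)
edge 3: e_3 = (+2.11, +1.26);  n_3 = (+0.5127, -0.8586)
∠(n_1, n_3) = 151.66°
δ = |180° − 151.66°| = 28.34°
28.34° ≤ 2α = 61.93°  →  valid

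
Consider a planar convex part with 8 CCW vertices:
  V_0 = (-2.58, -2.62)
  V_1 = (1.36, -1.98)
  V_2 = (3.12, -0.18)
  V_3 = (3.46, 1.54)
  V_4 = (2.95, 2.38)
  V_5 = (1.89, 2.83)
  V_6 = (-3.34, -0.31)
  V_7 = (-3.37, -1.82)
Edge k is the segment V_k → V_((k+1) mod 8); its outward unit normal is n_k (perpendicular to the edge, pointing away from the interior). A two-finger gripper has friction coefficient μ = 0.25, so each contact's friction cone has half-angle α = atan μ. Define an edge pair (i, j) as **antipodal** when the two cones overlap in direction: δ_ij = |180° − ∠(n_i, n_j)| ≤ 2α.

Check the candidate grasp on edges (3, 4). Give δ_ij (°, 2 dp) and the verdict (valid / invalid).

α = atan 0.25 = 14.04°;  2α = 28.07°
edge 3: e_3 = (-0.51, +0.84);  n_3 = (+0.8548, +0.5190)
edge 4: e_4 = (-1.06, +0.45);  n_4 = (+0.3908, +0.9205)
∠(n_3, n_4) = 35.73°
δ = |180° − 35.73°| = 144.27°
144.27° > 2α = 28.07°  →  invalid

δ = 144.27°, invalid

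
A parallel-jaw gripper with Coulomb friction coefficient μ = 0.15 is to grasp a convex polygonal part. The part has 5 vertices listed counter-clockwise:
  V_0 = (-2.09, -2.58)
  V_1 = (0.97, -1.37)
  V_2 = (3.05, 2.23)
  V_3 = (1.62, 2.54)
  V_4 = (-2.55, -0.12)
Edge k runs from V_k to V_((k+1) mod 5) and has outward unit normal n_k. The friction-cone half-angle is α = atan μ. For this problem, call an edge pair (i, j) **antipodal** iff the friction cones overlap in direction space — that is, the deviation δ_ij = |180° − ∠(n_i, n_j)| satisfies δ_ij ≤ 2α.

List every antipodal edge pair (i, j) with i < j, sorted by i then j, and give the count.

count = 1; pairs: (0,3)

α = atan 0.15 = 8.53°;  2α = 17.06°
n_0 = (+0.3677, -0.9299)
n_1 = (+0.8659, -0.5003)
n_2 = (+0.2119, +0.9773)
n_3 = (-0.5378, +0.8431)
n_4 = (-0.9830, -0.1838)
  (0,1): δ = 141.59°  ·
  (0,2): δ = 33.81°  ·
  (0,3): δ = 10.96°  ✓
  (0,4): δ = 79.02°  ·
  (1,2): δ = 72.21°  ·
  (1,3): δ = 27.45°  ·
  (1,4): δ = 40.61°  ·
  (2,3): δ = 135.24°  ·
  (2,4): δ = 67.18°  ·
  (3,4): δ = 111.94°  ·
antipodal pairs: 1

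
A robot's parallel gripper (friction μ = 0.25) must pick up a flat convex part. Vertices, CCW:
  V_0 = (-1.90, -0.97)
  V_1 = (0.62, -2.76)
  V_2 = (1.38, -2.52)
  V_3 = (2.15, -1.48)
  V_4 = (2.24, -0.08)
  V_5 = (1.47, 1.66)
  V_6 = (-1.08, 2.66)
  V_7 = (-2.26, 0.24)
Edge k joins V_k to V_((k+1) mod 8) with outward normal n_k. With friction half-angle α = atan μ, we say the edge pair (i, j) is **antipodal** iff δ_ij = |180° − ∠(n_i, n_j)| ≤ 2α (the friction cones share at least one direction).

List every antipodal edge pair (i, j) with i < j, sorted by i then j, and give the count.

α = atan 0.25 = 14.04°;  2α = 28.07°
n_0 = (-0.5791, -0.8153)
n_1 = (+0.3011, -0.9536)
n_2 = (+0.8037, -0.5950)
n_3 = (+0.9979, -0.0642)
n_4 = (+0.9145, +0.4047)
n_5 = (+0.3651, +0.9310)
n_6 = (-0.8988, +0.4383)
n_7 = (-0.9585, -0.2852)
  (0,1): δ = 127.09°  ·
  (0,2): δ = 91.13°  ·
  (0,3): δ = 58.29°  ·
  (0,4): δ = 30.74°  ·
  (0,5): δ = 13.97°  ✓
  (0,6): δ = 99.39°  ·
  (0,7): δ = 141.96°  ·
  (1,2): δ = 144.04°  ·
  (1,3): δ = 111.20°  ·
  (1,4): δ = 83.65°  ·
  (1,5): δ = 38.94°  ·
  (1,6): δ = 46.48°  ·
  (1,7): δ = 89.04°  ·
  (2,3): δ = 147.16°  ·
  (2,4): δ = 119.61°  ·
  (2,5): δ = 74.90°  ·
  (2,6): δ = 10.52°  ✓
  (2,7): δ = 53.08°  ·
  (3,4): δ = 152.45°  ·
  (3,5): δ = 107.73°  ·
  (3,6): δ = 22.32°  ✓
  (3,7): δ = 20.25°  ✓
  (4,5): δ = 135.28°  ·
  (4,6): δ = 49.86°  ·
  (4,7): δ = 7.30°  ✓
  (5,6): δ = 94.58°  ·
  (5,7): δ = 52.02°  ·
  (6,7): δ = 137.44°  ·
antipodal pairs: 5

count = 5; pairs: (0,5), (2,6), (3,6), (3,7), (4,7)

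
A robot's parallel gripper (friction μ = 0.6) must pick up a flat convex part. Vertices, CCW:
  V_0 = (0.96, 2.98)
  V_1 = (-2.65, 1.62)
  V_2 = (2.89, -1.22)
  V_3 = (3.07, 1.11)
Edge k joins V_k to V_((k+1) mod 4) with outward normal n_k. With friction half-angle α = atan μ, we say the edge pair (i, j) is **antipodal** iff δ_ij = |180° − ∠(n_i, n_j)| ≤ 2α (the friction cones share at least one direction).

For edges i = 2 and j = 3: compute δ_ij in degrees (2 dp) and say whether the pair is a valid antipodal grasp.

α = atan 0.6 = 30.96°;  2α = 61.93°
edge 2: e_2 = (+0.18, +2.33);  n_2 = (+0.9970, -0.0770)
edge 3: e_3 = (-2.11, +1.87);  n_3 = (+0.6633, +0.7484)
∠(n_2, n_3) = 52.87°
δ = |180° − 52.87°| = 127.13°
127.13° > 2α = 61.93°  →  invalid

δ = 127.13°, invalid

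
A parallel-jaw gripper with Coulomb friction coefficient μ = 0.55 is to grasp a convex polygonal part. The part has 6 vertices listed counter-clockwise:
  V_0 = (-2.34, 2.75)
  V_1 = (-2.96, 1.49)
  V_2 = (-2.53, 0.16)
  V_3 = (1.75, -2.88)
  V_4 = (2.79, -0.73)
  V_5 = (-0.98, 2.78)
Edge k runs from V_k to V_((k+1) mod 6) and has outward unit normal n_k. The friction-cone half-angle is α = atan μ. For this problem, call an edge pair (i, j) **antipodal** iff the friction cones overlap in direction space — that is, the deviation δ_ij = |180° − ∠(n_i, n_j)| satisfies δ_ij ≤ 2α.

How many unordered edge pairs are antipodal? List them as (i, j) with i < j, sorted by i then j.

α = atan 0.55 = 28.81°;  2α = 57.62°
n_0 = (-0.8973, +0.4415)
n_1 = (-0.9515, -0.3076)
n_2 = (-0.5791, -0.8153)
n_3 = (+0.9002, -0.4355)
n_4 = (+0.6814, +0.7319)
n_5 = (-0.0221, +0.9998)
  (0,1): δ = 135.88°  ·
  (0,2): δ = 99.19°  ·
  (0,3): δ = 0.39°  ✓
  (0,4): δ = 73.25°  ·
  (0,5): δ = 117.46°  ·
  (1,2): δ = 143.30°  ·
  (1,3): δ = 43.73°  ✓
  (1,4): δ = 29.13°  ✓
  (1,5): δ = 73.35°  ·
  (2,3): δ = 80.43°  ·
  (2,4): δ = 7.57°  ✓
  (2,5): δ = 36.65°  ✓
  (3,4): δ = 107.14°  ·
  (3,5): δ = 62.92°  ·
  (4,5): δ = 135.78°  ·
antipodal pairs: 5

count = 5; pairs: (0,3), (1,3), (1,4), (2,4), (2,5)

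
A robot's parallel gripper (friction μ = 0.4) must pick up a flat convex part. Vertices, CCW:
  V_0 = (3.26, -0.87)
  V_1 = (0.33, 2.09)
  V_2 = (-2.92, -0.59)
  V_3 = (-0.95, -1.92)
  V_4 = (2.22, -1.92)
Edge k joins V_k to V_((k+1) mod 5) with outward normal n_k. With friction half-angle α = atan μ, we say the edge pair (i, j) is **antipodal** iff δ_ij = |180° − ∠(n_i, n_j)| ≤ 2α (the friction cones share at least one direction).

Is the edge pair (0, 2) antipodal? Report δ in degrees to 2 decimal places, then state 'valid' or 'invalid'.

α = atan 0.4 = 21.80°;  2α = 43.60°
edge 0: e_0 = (-2.93, +2.96);  n_0 = (+0.7107, +0.7035)
edge 2: e_2 = (+1.97, -1.33);  n_2 = (-0.5595, -0.8288)
∠(n_0, n_2) = 168.73°
δ = |180° − 168.73°| = 11.27°
11.27° ≤ 2α = 43.60°  →  valid

δ = 11.27°, valid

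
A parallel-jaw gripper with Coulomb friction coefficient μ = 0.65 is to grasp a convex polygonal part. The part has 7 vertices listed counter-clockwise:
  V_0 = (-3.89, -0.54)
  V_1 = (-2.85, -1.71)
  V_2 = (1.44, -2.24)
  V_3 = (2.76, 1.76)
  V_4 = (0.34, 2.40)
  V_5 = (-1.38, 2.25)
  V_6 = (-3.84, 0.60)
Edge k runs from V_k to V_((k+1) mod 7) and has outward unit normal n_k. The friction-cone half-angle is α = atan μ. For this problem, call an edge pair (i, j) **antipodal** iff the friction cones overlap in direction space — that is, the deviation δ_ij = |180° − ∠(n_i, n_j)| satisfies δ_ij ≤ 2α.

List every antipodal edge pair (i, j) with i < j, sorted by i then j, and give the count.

α = atan 0.65 = 33.02°;  2α = 66.05°
n_0 = (-0.7474, -0.6644)
n_1 = (-0.1226, -0.9925)
n_2 = (+0.9496, -0.3134)
n_3 = (+0.2557, +0.9668)
n_4 = (-0.0869, +0.9962)
n_5 = (-0.5570, +0.8305)
n_6 = (-0.9990, +0.0438)
  (0,1): δ = 138.68°  ·
  (0,2): δ = 59.90°  ✓
  (0,3): δ = 33.55°  ✓
  (0,4): δ = 53.35°  ✓
  (0,5): δ = 82.22°  ·
  (0,6): δ = 135.86°  ·
  (1,2): δ = 101.22°  ·
  (1,3): δ = 7.77°  ✓
  (1,4): δ = 12.03°  ✓
  (1,5): δ = 40.89°  ✓
  (1,6): δ = 94.53°  ·
  (2,3): δ = 86.55°  ·
  (2,4): δ = 66.75°  ·
  (2,5): δ = 37.89°  ✓
  (2,6): δ = 15.75°  ✓
  (3,4): δ = 160.20°  ·
  (3,5): δ = 131.34°  ·
  (3,6): δ = 77.70°  ·
  (4,5): δ = 151.13°  ·
  (4,6): δ = 97.50°  ·
  (5,6): δ = 126.36°  ·
antipodal pairs: 8

count = 8; pairs: (0,2), (0,3), (0,4), (1,3), (1,4), (1,5), (2,5), (2,6)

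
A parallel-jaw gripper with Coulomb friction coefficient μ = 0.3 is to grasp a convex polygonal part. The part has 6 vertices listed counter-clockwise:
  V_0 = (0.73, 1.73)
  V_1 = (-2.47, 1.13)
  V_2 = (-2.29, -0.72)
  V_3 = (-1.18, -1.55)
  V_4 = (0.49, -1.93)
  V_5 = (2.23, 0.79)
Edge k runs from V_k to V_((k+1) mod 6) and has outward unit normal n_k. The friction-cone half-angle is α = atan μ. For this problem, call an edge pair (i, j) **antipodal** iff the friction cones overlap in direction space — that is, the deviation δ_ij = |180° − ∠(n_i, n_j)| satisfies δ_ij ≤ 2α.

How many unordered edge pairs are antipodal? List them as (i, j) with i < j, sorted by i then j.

α = atan 0.3 = 16.70°;  2α = 33.40°
n_0 = (-0.1843, +0.9829)
n_1 = (-0.9953, -0.0968)
n_2 = (-0.5988, -0.8009)
n_3 = (-0.2219, -0.9751)
n_4 = (+0.8424, -0.5389)
n_5 = (+0.5310, +0.8474)
  (0,1): δ = 95.06°  ·
  (0,2): δ = 47.41°  ·
  (0,3): δ = 23.44°  ✓
  (0,4): δ = 46.77°  ·
  (0,5): δ = 137.31°  ·
  (1,2): δ = 132.34°  ·
  (1,3): δ = 108.38°  ·
  (1,4): δ = 38.16°  ·
  (1,5): δ = 52.37°  ·
  (2,3): δ = 156.03°  ·
  (2,4): δ = 85.82°  ·
  (2,5): δ = 4.71°  ✓
  (3,4): δ = 109.79°  ·
  (3,5): δ = 19.25°  ✓
  (4,5): δ = 89.47°  ·
antipodal pairs: 3

count = 3; pairs: (0,3), (2,5), (3,5)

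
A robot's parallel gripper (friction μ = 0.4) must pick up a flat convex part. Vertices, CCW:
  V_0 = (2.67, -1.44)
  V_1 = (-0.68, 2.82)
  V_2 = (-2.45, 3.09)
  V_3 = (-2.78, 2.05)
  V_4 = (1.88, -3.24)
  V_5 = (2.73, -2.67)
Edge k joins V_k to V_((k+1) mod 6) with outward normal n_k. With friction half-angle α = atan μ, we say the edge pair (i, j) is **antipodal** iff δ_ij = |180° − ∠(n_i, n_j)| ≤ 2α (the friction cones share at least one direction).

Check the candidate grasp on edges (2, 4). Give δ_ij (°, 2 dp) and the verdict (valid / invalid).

δ = 38.55°, valid

α = atan 0.4 = 21.80°;  2α = 43.60°
edge 2: e_2 = (-0.33, -1.04);  n_2 = (-0.9532, +0.3024)
edge 4: e_4 = (+0.85, +0.57);  n_4 = (+0.5570, -0.8305)
∠(n_2, n_4) = 141.45°
δ = |180° − 141.45°| = 38.55°
38.55° ≤ 2α = 43.60°  →  valid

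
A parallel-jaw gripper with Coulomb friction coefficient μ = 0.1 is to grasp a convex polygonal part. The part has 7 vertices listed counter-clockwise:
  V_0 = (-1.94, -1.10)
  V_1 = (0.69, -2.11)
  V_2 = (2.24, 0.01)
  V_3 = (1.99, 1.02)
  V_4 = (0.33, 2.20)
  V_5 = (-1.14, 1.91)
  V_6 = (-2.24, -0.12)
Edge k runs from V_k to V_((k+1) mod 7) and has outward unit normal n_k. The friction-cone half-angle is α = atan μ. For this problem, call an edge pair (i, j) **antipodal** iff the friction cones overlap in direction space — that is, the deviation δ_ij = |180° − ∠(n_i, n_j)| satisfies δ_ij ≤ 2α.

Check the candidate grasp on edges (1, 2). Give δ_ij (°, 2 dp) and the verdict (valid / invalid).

δ = 129.93°, invalid

α = atan 0.1 = 5.71°;  2α = 11.42°
edge 1: e_1 = (+1.55, +2.12);  n_1 = (+0.8073, -0.5902)
edge 2: e_2 = (-0.25, +1.01);  n_2 = (+0.9707, +0.2403)
∠(n_1, n_2) = 50.07°
δ = |180° − 50.07°| = 129.93°
129.93° > 2α = 11.42°  →  invalid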